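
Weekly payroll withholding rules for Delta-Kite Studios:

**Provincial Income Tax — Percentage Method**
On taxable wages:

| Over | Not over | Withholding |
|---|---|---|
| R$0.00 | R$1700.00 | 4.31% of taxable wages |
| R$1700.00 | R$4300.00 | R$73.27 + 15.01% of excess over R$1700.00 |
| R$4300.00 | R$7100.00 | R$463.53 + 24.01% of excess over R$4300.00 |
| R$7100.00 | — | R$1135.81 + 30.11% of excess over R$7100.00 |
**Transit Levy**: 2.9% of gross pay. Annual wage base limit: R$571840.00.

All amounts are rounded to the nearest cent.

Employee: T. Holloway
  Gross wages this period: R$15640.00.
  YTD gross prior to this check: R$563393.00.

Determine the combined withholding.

Provincial Income Tax: taxable = R$15640.00
  R$1135.81 + 30.11% × (R$15640.00 − R$7100.00) = R$1135.81 + 30.11% × R$8540.00 = R$3707.20
Transit Levy: cap R$571840.00 − YTD R$563393.00 = R$8447.00 subject; 2.9% × R$8447.00 = R$244.96
Total: R$3707.20 + R$244.96 = R$3952.16

R$3952.16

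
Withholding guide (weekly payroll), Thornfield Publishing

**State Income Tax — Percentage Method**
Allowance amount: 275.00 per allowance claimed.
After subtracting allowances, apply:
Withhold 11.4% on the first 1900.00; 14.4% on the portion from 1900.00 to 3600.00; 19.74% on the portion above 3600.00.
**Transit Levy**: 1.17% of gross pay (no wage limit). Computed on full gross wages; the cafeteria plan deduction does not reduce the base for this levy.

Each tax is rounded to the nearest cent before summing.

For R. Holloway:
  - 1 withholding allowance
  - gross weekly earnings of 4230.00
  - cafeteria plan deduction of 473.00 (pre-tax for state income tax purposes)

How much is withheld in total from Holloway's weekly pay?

493.90

State Income Tax: taxable = 4230.00 − 473.00 − 1×275.00 = 3482.00
  216.60 + 14.4% × (3482.00 − 1900.00) = 216.60 + 14.4% × 1582.00 = 444.41
Transit Levy: 1.17% × 4230.00 = 49.49
Total: 444.41 + 49.49 = 493.90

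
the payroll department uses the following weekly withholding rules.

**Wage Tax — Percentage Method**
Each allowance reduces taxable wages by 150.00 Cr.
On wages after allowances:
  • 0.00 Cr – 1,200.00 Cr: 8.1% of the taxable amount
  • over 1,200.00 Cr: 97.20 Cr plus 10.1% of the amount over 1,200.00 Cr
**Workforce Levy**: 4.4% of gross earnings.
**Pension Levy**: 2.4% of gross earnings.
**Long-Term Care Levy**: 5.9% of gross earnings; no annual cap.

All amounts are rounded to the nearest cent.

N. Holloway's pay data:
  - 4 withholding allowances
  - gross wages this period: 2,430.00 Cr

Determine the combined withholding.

469.44 Cr

Wage Tax: taxable = 2,430.00 Cr − 4×150.00 Cr = 1,830.00 Cr
  97.20 Cr + 10.1% × (1,830.00 Cr − 1,200.00 Cr) = 97.20 Cr + 10.1% × 630.00 Cr = 160.83 Cr
Workforce Levy: 4.4% × 2,430.00 Cr = 106.92 Cr
Pension Levy: 2.4% × 2,430.00 Cr = 58.32 Cr
Long-Term Care Levy: 5.9% × 2,430.00 Cr = 143.37 Cr
Total: 160.83 Cr + 106.92 Cr + 58.32 Cr + 143.37 Cr = 469.44 Cr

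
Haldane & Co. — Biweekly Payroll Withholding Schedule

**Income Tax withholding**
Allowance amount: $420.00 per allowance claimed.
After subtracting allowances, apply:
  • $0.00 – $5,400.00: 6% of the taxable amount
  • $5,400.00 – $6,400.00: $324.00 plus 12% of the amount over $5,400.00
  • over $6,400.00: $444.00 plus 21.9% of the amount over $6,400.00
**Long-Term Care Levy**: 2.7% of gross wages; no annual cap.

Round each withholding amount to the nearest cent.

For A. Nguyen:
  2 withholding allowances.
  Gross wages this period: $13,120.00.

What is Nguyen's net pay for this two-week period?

$11,034.04

Income Tax: taxable = $13,120.00 − 2×$420.00 = $12,280.00
  $444.00 + 21.9% × ($12,280.00 − $6,400.00) = $444.00 + 21.9% × $5,880.00 = $1,731.72
Long-Term Care Levy: 2.7% × $13,120.00 = $354.24
Total withheld: $1,731.72 + $354.24 = $2,085.96
Net pay: $13,120.00 − $2,085.96 = $11,034.04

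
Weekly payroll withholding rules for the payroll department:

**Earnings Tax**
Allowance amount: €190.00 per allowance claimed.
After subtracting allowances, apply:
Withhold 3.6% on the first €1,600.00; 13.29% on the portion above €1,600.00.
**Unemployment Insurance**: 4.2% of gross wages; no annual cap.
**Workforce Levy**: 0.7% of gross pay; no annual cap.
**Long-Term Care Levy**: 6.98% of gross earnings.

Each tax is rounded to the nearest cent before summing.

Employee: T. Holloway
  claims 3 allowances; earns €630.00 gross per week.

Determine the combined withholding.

Earnings Tax: taxable = €630.00 − 3×€190.00 = €60.00
  3.6% × €60.00 = €2.16
Unemployment Insurance: 4.2% × €630.00 = €26.46
Workforce Levy: 0.7% × €630.00 = €4.41
Long-Term Care Levy: 6.98% × €630.00 = €43.97
Total: €2.16 + €26.46 + €4.41 + €43.97 = €77.00

€77.00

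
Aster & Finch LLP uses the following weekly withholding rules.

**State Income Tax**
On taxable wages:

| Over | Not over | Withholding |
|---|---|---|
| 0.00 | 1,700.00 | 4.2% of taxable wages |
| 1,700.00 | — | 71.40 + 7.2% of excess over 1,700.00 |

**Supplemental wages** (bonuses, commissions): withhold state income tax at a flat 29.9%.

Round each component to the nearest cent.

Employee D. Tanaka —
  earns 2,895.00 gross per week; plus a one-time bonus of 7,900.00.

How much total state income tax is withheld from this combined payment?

2,519.54

State Income Tax: taxable = 2,895.00
  71.40 + 7.2% × (2,895.00 − 1,700.00) = 71.40 + 7.2% × 1,195.00 = 157.44
Supplemental (29.9% flat on bonus): 29.9% × 7,900.00 = 2,362.10
Total state income tax: 157.44 + 2,362.10 = 2,519.54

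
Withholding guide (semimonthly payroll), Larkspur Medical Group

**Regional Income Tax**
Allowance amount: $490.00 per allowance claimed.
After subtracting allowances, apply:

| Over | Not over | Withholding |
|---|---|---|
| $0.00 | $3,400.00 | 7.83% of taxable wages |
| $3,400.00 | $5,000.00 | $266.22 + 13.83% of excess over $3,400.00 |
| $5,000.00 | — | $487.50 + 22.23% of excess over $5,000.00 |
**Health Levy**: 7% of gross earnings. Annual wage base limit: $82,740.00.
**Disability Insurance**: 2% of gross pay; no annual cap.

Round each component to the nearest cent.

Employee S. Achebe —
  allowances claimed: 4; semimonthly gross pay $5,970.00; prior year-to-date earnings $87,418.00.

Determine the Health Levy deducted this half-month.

$0.00

Health Levy: YTD $87,418.00 ≥ cap $82,740.00 → $0.00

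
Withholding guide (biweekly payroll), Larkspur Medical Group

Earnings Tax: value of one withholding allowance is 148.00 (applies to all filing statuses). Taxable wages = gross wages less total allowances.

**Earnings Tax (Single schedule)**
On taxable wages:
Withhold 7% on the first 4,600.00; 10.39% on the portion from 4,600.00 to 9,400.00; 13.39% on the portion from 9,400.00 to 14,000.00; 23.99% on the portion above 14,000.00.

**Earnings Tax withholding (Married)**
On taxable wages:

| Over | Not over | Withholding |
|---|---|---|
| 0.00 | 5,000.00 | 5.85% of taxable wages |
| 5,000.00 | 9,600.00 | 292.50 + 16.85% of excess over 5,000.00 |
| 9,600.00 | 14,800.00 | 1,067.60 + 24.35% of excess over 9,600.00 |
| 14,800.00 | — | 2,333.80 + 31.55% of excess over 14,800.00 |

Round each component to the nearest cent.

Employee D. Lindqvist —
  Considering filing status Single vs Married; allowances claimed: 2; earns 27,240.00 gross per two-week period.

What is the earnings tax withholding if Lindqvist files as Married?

Earnings Tax (Married): taxable = 27,240.00 − 2×148.00 = 26,944.00
  2,333.80 + 31.55% × (26,944.00 − 14,800.00) = 2,333.80 + 31.55% × 12,144.00 = 6,165.23

6,165.23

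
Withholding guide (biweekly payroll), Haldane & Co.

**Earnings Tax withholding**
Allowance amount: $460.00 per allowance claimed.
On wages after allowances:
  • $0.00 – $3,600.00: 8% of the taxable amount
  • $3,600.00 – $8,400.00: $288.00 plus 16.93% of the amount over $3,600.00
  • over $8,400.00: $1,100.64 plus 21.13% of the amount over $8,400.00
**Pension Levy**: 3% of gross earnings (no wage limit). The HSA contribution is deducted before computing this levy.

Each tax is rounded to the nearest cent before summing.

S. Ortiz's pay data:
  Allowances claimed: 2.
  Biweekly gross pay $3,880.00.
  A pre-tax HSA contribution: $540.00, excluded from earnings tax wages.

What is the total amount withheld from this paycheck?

$293.80

Earnings Tax: taxable = $3,880.00 − $540.00 − 2×$460.00 = $2,420.00
  8% × $2,420.00 = $193.60
Pension Levy: 3% × $3,340.00 = $100.20
Total: $193.60 + $100.20 = $293.80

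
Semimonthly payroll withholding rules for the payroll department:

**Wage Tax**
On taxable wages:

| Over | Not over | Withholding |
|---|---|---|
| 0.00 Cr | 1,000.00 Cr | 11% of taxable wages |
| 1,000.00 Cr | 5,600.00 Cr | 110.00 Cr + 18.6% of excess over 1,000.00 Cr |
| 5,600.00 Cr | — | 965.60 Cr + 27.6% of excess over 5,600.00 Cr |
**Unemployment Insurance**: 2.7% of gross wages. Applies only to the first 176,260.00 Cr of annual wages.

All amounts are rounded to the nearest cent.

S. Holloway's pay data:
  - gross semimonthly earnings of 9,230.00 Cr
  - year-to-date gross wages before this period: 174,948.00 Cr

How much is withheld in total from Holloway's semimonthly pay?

2,002.90 Cr

Wage Tax: taxable = 9,230.00 Cr
  965.60 Cr + 27.6% × (9,230.00 Cr − 5,600.00 Cr) = 965.60 Cr + 27.6% × 3,630.00 Cr = 1,967.48 Cr
Unemployment Insurance: cap 176,260.00 Cr − YTD 174,948.00 Cr = 1,312.00 Cr subject; 2.7% × 1,312.00 Cr = 35.42 Cr
Total: 1,967.48 Cr + 35.42 Cr = 2,002.90 Cr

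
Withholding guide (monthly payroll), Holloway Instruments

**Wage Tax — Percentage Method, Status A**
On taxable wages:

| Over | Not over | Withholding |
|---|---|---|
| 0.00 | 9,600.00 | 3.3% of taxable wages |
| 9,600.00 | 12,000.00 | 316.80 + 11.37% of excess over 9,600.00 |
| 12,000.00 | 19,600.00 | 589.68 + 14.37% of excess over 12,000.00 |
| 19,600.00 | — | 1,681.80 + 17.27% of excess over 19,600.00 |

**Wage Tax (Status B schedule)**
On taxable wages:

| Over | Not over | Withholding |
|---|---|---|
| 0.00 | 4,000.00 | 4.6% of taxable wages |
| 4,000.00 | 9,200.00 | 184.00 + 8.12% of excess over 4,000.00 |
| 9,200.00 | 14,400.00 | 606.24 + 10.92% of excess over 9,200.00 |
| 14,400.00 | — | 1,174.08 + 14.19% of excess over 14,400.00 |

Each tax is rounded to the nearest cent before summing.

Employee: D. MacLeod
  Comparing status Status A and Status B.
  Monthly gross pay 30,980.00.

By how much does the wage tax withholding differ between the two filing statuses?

120.35

Wage Tax (Status A): taxable = 30,980.00
  1,681.80 + 17.27% × (30,980.00 − 19,600.00) = 1,681.80 + 17.27% × 11,380.00 = 3,647.13
Wage Tax (Status B): taxable = 30,980.00
  1,174.08 + 14.19% × (30,980.00 − 14,400.00) = 1,174.08 + 14.19% × 16,580.00 = 3,526.78
Difference: |3,647.13 − 3,526.78| = 120.35 (higher under Status A)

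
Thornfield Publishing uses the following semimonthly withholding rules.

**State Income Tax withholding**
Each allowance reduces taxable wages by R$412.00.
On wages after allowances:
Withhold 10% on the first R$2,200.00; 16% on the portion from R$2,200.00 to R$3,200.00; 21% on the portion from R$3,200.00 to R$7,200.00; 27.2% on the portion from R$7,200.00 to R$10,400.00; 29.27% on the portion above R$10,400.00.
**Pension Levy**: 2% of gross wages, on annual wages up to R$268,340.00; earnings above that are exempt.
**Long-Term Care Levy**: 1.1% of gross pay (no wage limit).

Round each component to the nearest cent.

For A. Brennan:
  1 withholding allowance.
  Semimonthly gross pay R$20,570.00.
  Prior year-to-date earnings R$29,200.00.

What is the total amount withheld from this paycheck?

R$5,584.24

State Income Tax: taxable = R$20,570.00 − 1×R$412.00 = R$20,158.00
  R$2,090.40 + 29.27% × (R$20,158.00 − R$10,400.00) = R$2,090.40 + 29.27% × R$9,758.00 = R$4,946.57
Pension Levy: 2% × R$20,570.00 = R$411.40
Long-Term Care Levy: 1.1% × R$20,570.00 = R$226.27
Total: R$4,946.57 + R$411.40 + R$226.27 = R$5,584.24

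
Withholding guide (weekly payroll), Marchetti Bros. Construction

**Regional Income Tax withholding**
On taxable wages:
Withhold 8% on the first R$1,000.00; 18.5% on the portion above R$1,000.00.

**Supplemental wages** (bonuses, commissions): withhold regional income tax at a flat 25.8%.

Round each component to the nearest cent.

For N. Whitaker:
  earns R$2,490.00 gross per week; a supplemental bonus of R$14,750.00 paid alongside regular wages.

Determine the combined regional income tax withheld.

Regional Income Tax: taxable = R$2,490.00
  R$80.00 + 18.5% × (R$2,490.00 − R$1,000.00) = R$80.00 + 18.5% × R$1,490.00 = R$355.65
Supplemental (25.8% flat on bonus): 25.8% × R$14,750.00 = R$3,805.50
Total regional income tax: R$355.65 + R$3,805.50 = R$4,161.15

R$4,161.15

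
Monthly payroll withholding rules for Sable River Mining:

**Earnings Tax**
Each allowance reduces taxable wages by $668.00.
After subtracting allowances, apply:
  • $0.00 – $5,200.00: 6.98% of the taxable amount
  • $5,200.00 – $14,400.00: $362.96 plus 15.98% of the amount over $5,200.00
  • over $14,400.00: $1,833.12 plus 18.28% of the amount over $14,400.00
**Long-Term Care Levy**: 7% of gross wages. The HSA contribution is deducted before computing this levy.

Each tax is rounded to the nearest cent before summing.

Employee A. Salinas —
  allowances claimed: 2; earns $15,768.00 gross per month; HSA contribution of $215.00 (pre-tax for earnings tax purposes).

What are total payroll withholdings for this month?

Earnings Tax: taxable = $15,768.00 − $215.00 − 2×$668.00 = $14,217.00
  $362.96 + 15.98% × ($14,217.00 − $5,200.00) = $362.96 + 15.98% × $9,017.00 = $1,803.88
Long-Term Care Levy: 7% × $15,553.00 = $1,088.71
Total: $1,803.88 + $1,088.71 = $2,892.59

$2,892.59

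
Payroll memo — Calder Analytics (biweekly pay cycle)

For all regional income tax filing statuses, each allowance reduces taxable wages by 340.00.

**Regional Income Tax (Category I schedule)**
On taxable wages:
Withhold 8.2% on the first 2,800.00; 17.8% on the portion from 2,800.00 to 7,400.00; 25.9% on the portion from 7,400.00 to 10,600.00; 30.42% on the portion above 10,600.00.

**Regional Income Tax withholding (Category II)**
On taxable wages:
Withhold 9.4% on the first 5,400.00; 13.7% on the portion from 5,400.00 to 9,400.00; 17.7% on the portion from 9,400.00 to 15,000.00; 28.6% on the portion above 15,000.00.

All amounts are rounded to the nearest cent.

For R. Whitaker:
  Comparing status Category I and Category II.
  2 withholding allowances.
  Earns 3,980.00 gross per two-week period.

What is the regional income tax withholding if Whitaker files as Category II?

310.20

Regional Income Tax (Category II): taxable = 3,980.00 − 2×340.00 = 3,300.00
  9.4% × 3,300.00 = 310.20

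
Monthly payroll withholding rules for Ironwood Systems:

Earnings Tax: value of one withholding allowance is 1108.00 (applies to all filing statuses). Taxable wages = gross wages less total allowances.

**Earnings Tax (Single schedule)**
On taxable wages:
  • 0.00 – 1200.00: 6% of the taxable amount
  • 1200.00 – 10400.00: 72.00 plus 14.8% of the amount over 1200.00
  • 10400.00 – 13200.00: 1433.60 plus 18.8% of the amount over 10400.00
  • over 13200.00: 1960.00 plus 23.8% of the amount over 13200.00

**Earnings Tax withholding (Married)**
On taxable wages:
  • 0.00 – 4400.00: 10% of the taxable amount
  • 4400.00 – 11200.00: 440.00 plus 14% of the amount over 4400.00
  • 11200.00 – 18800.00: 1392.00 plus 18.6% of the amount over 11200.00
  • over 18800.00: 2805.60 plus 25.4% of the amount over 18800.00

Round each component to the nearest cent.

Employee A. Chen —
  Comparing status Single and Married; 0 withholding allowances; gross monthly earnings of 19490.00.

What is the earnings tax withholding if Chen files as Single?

Earnings Tax (Single): taxable = 19490.00
  1960.00 + 23.8% × (19490.00 − 13200.00) = 1960.00 + 23.8% × 6290.00 = 3457.02

3457.02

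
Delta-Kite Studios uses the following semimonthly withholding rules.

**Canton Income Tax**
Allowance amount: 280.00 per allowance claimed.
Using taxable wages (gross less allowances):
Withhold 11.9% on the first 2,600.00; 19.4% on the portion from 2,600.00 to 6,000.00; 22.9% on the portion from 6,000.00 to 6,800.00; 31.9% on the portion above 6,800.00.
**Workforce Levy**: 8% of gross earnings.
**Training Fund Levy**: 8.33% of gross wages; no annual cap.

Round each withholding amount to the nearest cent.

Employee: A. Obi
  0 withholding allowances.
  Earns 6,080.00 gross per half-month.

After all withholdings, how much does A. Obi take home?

4,099.82

Canton Income Tax: taxable = 6,080.00
  969.00 + 22.9% × (6,080.00 − 6,000.00) = 969.00 + 22.9% × 80.00 = 987.32
Workforce Levy: 8% × 6,080.00 = 486.40
Training Fund Levy: 8.33% × 6,080.00 = 506.46
Total withheld: 987.32 + 486.40 + 506.46 = 1,980.18
Net pay: 6,080.00 − 1,980.18 = 4,099.82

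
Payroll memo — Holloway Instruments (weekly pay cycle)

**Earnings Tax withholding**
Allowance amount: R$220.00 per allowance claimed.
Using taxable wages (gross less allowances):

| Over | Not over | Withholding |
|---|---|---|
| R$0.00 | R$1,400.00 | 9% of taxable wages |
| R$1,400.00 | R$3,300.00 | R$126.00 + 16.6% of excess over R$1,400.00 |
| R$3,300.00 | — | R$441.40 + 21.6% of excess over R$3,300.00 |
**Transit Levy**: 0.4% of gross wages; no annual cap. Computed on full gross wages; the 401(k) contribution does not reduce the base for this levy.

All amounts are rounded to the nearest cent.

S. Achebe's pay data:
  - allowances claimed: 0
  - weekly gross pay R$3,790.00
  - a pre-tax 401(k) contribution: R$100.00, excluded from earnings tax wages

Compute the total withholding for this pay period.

Earnings Tax: taxable = R$3,790.00 − R$100.00 = R$3,690.00
  R$441.40 + 21.6% × (R$3,690.00 − R$3,300.00) = R$441.40 + 21.6% × R$390.00 = R$525.64
Transit Levy: 0.4% × R$3,790.00 = R$15.16
Total: R$525.64 + R$15.16 = R$540.80

R$540.80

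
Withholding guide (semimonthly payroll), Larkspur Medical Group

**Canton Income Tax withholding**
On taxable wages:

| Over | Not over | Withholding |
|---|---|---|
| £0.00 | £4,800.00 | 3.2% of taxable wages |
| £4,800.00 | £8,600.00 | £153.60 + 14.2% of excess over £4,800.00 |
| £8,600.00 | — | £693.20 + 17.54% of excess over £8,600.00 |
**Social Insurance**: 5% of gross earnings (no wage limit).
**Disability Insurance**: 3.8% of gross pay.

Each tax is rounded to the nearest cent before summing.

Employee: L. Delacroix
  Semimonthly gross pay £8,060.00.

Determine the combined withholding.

Canton Income Tax: taxable = £8,060.00
  £153.60 + 14.2% × (£8,060.00 − £4,800.00) = £153.60 + 14.2% × £3,260.00 = £616.52
Social Insurance: 5% × £8,060.00 = £403.00
Disability Insurance: 3.8% × £8,060.00 = £306.28
Total: £616.52 + £403.00 + £306.28 = £1,325.80

£1,325.80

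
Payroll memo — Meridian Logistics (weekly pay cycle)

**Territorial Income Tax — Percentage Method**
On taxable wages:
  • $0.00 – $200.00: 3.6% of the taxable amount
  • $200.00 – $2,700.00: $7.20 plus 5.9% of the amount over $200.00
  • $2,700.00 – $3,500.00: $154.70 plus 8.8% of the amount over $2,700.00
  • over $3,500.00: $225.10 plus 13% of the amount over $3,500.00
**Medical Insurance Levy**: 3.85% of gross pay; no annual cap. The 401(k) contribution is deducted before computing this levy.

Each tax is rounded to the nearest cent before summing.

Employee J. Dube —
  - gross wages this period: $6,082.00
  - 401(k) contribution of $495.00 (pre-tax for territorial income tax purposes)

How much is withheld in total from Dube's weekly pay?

Territorial Income Tax: taxable = $6,082.00 − $495.00 = $5,587.00
  $225.10 + 13% × ($5,587.00 − $3,500.00) = $225.10 + 13% × $2,087.00 = $496.41
Medical Insurance Levy: 3.85% × $5,587.00 = $215.10
Total: $496.41 + $215.10 = $711.51

$711.51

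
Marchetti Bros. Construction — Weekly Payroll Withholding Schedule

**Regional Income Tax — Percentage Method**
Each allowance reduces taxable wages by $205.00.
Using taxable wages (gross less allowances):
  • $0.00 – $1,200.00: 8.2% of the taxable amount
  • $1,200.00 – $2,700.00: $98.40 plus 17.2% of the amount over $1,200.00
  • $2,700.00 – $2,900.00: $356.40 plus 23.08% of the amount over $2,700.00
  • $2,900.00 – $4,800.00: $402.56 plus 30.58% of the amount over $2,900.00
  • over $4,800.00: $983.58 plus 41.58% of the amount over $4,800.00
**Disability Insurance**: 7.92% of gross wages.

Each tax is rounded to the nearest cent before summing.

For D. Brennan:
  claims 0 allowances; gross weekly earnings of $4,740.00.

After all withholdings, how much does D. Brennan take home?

$3,399.36

Regional Income Tax: taxable = $4,740.00
  $402.56 + 30.58% × ($4,740.00 − $2,900.00) = $402.56 + 30.58% × $1,840.00 = $965.23
Disability Insurance: 7.92% × $4,740.00 = $375.41
Total withheld: $965.23 + $375.41 = $1,340.64
Net pay: $4,740.00 − $1,340.64 = $3,399.36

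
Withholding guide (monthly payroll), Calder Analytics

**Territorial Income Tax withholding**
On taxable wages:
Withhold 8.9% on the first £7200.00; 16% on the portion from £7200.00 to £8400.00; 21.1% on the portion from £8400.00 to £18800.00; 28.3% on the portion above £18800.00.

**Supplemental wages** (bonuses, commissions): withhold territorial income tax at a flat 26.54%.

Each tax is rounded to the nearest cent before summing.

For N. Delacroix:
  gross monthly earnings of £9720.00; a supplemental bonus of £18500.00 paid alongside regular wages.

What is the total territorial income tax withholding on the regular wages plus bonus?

Territorial Income Tax: taxable = £9720.00
  £832.80 + 21.1% × (£9720.00 − £8400.00) = £832.80 + 21.1% × £1320.00 = £1111.32
Supplemental (26.54% flat on bonus): 26.54% × £18500.00 = £4909.90
Total territorial income tax: £1111.32 + £4909.90 = £6021.22

£6021.22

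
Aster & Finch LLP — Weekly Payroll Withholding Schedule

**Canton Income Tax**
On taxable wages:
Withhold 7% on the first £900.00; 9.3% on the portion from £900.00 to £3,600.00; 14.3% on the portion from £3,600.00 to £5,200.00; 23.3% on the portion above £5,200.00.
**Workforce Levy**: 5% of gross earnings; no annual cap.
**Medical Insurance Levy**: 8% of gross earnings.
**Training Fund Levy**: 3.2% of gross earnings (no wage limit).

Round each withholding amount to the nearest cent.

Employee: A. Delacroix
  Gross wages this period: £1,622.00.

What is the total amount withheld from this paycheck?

£392.91

Canton Income Tax: taxable = £1,622.00
  £63.00 + 9.3% × (£1,622.00 − £900.00) = £63.00 + 9.3% × £722.00 = £130.15
Workforce Levy: 5% × £1,622.00 = £81.10
Medical Insurance Levy: 8% × £1,622.00 = £129.76
Training Fund Levy: 3.2% × £1,622.00 = £51.90
Total: £130.15 + £81.10 + £129.76 + £51.90 = £392.91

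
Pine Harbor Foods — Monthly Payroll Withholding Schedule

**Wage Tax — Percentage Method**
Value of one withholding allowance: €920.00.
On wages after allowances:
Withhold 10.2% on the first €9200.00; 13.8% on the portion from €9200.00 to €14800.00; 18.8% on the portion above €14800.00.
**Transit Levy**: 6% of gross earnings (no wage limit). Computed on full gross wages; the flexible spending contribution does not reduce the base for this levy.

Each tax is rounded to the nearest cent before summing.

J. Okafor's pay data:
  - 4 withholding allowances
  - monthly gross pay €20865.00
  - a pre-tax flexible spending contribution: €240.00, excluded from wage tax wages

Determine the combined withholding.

€3366.36

Wage Tax: taxable = €20865.00 − €240.00 − 4×€920.00 = €16945.00
  €1711.20 + 18.8% × (€16945.00 − €14800.00) = €1711.20 + 18.8% × €2145.00 = €2114.46
Transit Levy: 6% × €20865.00 = €1251.90
Total: €2114.46 + €1251.90 = €3366.36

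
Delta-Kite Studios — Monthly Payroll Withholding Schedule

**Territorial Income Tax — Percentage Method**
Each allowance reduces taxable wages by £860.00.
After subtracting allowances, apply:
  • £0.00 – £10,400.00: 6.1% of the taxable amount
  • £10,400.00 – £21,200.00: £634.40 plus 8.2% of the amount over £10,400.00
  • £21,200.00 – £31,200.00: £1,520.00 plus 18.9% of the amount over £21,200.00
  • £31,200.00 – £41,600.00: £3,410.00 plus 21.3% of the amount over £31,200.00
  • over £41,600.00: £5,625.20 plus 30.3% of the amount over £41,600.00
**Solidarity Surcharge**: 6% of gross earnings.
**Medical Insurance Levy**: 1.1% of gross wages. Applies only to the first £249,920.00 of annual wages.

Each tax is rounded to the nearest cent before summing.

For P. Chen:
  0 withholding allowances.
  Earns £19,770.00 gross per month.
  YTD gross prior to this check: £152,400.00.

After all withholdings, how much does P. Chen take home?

Territorial Income Tax: taxable = £19,770.00
  £634.40 + 8.2% × (£19,770.00 − £10,400.00) = £634.40 + 8.2% × £9,370.00 = £1,402.74
Solidarity Surcharge: 6% × £19,770.00 = £1,186.20
Medical Insurance Levy: 1.1% × £19,770.00 = £217.47
Total withheld: £1,402.74 + £1,186.20 + £217.47 = £2,806.41
Net pay: £19,770.00 − £2,806.41 = £16,963.59

£16,963.59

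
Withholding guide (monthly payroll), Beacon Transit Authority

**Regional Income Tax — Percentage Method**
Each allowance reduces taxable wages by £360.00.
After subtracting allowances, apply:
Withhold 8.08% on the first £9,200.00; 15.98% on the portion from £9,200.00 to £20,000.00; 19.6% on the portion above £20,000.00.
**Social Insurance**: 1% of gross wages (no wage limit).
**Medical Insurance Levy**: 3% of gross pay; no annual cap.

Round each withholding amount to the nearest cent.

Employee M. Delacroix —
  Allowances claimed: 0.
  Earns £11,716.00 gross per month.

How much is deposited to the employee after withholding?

Regional Income Tax: taxable = £11,716.00
  £743.36 + 15.98% × (£11,716.00 − £9,200.00) = £743.36 + 15.98% × £2,516.00 = £1,145.42
Social Insurance: 1% × £11,716.00 = £117.16
Medical Insurance Levy: 3% × £11,716.00 = £351.48
Total withheld: £1,145.42 + £117.16 + £351.48 = £1,614.06
Net pay: £11,716.00 − £1,614.06 = £10,101.94

£10,101.94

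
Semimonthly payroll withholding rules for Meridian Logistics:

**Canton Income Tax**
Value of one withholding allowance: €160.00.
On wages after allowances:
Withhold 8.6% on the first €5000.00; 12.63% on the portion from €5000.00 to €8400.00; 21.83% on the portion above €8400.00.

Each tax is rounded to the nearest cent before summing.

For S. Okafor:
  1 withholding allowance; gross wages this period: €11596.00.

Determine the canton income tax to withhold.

€1522.18

Canton Income Tax: taxable = €11596.00 − 1×€160.00 = €11436.00
  €859.42 + 21.83% × (€11436.00 − €8400.00) = €859.42 + 21.83% × €3036.00 = €1522.18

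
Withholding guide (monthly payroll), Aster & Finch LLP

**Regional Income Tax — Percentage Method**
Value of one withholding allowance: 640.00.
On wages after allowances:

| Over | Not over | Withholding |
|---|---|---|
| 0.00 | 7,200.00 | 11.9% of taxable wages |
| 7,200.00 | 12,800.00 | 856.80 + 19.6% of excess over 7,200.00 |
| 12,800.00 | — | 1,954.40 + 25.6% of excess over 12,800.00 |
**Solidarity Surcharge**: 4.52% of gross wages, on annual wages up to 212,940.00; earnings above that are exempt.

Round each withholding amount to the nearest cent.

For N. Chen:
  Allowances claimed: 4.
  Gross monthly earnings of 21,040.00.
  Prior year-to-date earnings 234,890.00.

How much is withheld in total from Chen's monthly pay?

Regional Income Tax: taxable = 21,040.00 − 4×640.00 = 18,480.00
  1,954.40 + 25.6% × (18,480.00 − 12,800.00) = 1,954.40 + 25.6% × 5,680.00 = 3,408.48
Solidarity Surcharge: YTD 234,890.00 ≥ cap 212,940.00 → 0.00
Total: 3,408.48 + 0.00 = 3,408.48

3,408.48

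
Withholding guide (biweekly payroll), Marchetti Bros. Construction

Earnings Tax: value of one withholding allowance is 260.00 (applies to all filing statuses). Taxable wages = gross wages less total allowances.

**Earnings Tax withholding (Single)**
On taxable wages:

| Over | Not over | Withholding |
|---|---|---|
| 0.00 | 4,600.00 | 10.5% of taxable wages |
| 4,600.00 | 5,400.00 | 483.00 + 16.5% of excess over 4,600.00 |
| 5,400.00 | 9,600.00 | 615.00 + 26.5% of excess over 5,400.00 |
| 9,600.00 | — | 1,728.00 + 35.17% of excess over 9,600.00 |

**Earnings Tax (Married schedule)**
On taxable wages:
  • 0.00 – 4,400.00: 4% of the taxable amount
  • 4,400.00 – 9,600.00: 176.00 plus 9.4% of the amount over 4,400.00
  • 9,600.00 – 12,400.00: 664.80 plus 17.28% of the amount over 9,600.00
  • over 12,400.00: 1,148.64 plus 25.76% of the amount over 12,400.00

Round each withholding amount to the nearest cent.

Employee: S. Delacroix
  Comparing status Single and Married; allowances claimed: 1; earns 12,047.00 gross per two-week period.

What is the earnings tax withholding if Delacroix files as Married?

1,042.71

Earnings Tax (Married): taxable = 12,047.00 − 1×260.00 = 11,787.00
  664.80 + 17.28% × (11,787.00 − 9,600.00) = 664.80 + 17.28% × 2,187.00 = 1,042.71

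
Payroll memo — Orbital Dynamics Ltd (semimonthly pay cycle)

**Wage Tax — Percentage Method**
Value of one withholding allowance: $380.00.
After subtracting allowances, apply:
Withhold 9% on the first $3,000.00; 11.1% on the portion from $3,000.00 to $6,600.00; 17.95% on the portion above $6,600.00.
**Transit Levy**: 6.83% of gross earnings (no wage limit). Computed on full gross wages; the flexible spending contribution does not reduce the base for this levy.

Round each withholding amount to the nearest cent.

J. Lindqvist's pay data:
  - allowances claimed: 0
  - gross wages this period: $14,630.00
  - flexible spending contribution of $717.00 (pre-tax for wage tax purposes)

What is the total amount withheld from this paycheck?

$2,981.51

Wage Tax: taxable = $14,630.00 − $717.00 = $13,913.00
  $669.60 + 17.95% × ($13,913.00 − $6,600.00) = $669.60 + 17.95% × $7,313.00 = $1,982.28
Transit Levy: 6.83% × $14,630.00 = $999.23
Total: $1,982.28 + $999.23 = $2,981.51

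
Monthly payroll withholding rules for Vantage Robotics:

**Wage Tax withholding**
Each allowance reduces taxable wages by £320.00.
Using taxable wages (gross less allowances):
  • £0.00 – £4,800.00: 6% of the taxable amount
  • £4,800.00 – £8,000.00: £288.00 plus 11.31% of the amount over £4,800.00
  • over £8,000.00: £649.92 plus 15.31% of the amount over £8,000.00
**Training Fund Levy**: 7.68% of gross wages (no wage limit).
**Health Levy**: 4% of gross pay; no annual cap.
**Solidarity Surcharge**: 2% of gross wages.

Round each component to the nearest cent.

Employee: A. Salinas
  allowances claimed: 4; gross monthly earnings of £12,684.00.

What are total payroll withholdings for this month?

£2,906.24

Wage Tax: taxable = £12,684.00 − 4×£320.00 = £11,404.00
  £649.92 + 15.31% × (£11,404.00 − £8,000.00) = £649.92 + 15.31% × £3,404.00 = £1,171.07
Training Fund Levy: 7.68% × £12,684.00 = £974.13
Health Levy: 4% × £12,684.00 = £507.36
Solidarity Surcharge: 2% × £12,684.00 = £253.68
Total: £1,171.07 + £974.13 + £507.36 + £253.68 = £2,906.24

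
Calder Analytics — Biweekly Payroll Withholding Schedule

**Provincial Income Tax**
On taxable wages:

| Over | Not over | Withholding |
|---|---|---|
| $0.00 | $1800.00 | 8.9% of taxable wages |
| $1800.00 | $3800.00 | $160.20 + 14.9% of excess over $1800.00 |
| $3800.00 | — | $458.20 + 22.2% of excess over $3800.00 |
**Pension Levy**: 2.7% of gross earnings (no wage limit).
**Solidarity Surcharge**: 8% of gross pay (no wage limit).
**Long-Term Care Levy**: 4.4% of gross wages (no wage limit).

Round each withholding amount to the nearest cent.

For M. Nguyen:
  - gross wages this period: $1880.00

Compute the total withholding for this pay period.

Provincial Income Tax: taxable = $1880.00
  $160.20 + 14.9% × ($1880.00 − $1800.00) = $160.20 + 14.9% × $80.00 = $172.12
Pension Levy: 2.7% × $1880.00 = $50.76
Solidarity Surcharge: 8% × $1880.00 = $150.40
Long-Term Care Levy: 4.4% × $1880.00 = $82.72
Total: $172.12 + $50.76 + $150.40 + $82.72 = $456.00

$456.00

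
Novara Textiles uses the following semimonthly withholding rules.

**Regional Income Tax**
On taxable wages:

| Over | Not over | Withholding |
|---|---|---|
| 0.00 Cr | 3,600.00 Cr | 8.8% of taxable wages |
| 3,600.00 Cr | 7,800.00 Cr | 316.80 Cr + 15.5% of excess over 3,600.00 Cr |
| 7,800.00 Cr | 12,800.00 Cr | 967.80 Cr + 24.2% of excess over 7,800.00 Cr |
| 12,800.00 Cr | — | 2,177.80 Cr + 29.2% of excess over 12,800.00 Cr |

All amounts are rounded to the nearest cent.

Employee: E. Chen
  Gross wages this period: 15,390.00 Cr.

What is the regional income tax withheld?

2,934.08 Cr

Regional Income Tax: taxable = 15,390.00 Cr
  2,177.80 Cr + 29.2% × (15,390.00 Cr − 12,800.00 Cr) = 2,177.80 Cr + 29.2% × 2,590.00 Cr = 2,934.08 Cr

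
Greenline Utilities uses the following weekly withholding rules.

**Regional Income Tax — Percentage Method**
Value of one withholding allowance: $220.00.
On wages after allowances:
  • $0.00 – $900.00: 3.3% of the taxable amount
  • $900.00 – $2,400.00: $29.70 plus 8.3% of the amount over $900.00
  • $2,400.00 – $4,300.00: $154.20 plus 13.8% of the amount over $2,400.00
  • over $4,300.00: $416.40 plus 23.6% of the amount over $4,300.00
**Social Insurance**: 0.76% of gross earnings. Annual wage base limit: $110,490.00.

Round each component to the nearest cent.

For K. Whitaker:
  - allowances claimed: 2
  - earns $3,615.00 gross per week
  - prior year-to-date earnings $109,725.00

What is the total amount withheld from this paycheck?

Regional Income Tax: taxable = $3,615.00 − 2×$220.00 = $3,175.00
  $154.20 + 13.8% × ($3,175.00 − $2,400.00) = $154.20 + 13.8% × $775.00 = $261.15
Social Insurance: cap $110,490.00 − YTD $109,725.00 = $765.00 subject; 0.76% × $765.00 = $5.81
Total: $261.15 + $5.81 = $266.96

$266.96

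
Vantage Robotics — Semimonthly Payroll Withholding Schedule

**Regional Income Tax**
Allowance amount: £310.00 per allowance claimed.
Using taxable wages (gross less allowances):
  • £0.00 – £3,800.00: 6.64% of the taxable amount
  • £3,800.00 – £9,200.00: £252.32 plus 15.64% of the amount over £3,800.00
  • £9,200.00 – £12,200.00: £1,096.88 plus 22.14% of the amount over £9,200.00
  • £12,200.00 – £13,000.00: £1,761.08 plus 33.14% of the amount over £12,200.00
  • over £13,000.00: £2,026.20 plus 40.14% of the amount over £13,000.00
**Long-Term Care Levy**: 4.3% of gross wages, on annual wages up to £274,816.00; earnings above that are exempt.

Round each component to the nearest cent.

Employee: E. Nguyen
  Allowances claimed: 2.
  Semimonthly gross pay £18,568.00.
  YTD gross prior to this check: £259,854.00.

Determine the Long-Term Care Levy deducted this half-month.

£643.37

Long-Term Care Levy: cap £274,816.00 − YTD £259,854.00 = £14,962.00 subject; 4.3% × £14,962.00 = £643.37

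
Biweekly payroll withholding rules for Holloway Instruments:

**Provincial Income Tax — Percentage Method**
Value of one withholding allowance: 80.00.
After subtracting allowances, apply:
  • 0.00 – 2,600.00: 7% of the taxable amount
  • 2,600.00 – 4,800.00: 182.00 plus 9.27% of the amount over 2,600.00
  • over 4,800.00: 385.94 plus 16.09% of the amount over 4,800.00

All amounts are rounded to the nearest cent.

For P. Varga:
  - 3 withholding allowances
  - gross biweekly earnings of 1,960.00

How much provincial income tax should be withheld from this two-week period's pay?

Provincial Income Tax: taxable = 1,960.00 − 3×80.00 = 1,720.00
  7% × 1,720.00 = 120.40

120.40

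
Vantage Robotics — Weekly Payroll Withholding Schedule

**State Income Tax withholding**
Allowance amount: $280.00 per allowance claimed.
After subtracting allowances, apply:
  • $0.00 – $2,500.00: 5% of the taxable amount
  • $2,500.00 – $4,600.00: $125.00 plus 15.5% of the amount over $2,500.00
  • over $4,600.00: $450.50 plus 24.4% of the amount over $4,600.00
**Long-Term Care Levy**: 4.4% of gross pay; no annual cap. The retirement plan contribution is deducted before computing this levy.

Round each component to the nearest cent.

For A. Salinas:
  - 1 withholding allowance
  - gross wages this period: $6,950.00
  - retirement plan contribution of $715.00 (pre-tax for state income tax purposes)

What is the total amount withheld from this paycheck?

$1,055.46

State Income Tax: taxable = $6,950.00 − $715.00 − 1×$280.00 = $5,955.00
  $450.50 + 24.4% × ($5,955.00 − $4,600.00) = $450.50 + 24.4% × $1,355.00 = $781.12
Long-Term Care Levy: 4.4% × $6,235.00 = $274.34
Total: $781.12 + $274.34 = $1,055.46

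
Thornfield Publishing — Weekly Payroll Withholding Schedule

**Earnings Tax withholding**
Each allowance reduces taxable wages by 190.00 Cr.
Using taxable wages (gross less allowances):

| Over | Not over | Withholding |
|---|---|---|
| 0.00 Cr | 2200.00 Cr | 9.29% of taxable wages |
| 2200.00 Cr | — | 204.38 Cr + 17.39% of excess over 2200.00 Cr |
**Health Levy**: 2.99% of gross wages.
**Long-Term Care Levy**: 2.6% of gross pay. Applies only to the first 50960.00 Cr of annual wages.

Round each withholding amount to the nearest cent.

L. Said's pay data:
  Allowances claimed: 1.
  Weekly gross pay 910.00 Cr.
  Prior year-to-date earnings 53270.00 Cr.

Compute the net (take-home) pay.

815.90 Cr

Earnings Tax: taxable = 910.00 Cr − 1×190.00 Cr = 720.00 Cr
  9.29% × 720.00 Cr = 66.89 Cr
Health Levy: 2.99% × 910.00 Cr = 27.21 Cr
Long-Term Care Levy: YTD 53270.00 Cr ≥ cap 50960.00 Cr → 0.00 Cr
Total withheld: 66.89 Cr + 27.21 Cr + 0.00 Cr = 94.10 Cr
Net pay: 910.00 Cr − 94.10 Cr = 815.90 Cr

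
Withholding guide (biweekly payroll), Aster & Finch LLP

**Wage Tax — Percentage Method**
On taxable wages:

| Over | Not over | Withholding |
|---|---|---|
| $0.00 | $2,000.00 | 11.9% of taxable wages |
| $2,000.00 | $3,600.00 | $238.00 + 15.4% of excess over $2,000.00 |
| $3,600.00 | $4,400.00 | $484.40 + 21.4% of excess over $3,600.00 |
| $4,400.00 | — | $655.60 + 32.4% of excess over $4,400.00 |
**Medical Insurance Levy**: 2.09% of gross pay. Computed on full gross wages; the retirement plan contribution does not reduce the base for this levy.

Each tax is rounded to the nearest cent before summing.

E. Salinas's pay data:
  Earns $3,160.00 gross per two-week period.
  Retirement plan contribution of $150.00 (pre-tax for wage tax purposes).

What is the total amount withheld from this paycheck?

Wage Tax: taxable = $3,160.00 − $150.00 = $3,010.00
  $238.00 + 15.4% × ($3,010.00 − $2,000.00) = $238.00 + 15.4% × $1,010.00 = $393.54
Medical Insurance Levy: 2.09% × $3,160.00 = $66.04
Total: $393.54 + $66.04 = $459.58

$459.58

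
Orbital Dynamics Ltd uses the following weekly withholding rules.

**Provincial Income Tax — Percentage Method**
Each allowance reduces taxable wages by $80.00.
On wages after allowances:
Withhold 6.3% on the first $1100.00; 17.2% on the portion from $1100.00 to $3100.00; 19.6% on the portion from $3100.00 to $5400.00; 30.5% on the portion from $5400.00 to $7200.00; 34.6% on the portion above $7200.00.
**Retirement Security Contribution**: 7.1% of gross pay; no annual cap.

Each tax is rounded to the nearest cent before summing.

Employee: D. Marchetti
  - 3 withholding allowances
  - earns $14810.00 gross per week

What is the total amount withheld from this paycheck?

$5014.63

Provincial Income Tax: taxable = $14810.00 − 3×$80.00 = $14570.00
  $1413.10 + 34.6% × ($14570.00 − $7200.00) = $1413.10 + 34.6% × $7370.00 = $3963.12
Retirement Security Contribution: 7.1% × $14810.00 = $1051.51
Total: $3963.12 + $1051.51 = $5014.63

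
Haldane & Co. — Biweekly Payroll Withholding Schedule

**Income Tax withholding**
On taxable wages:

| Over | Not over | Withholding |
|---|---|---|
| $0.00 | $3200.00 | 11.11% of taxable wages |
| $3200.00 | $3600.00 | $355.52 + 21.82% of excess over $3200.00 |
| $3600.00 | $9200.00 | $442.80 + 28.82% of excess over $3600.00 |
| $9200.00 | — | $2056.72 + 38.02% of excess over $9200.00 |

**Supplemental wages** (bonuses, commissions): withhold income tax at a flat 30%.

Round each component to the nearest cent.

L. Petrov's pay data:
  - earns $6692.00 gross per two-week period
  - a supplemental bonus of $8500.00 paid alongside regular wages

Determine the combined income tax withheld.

Income Tax: taxable = $6692.00
  $442.80 + 28.82% × ($6692.00 − $3600.00) = $442.80 + 28.82% × $3092.00 = $1333.91
Supplemental (30% flat on bonus): 30% × $8500.00 = $2550.00
Total income tax: $1333.91 + $2550.00 = $3883.91

$3883.91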